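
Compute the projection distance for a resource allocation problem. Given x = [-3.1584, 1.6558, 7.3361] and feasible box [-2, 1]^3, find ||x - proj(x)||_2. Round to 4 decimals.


Project each component onto [-2, 1].
clip(-3.1584) = -2.0, clip(1.6558) = 1.0, clip(7.3361) = 1.0
Projection = [-2.0, 1.0, 1.0]
Squared diffs: [1.3419, 0.4301, 40.1462]
Distance = sqrt(41.9182) = 6.4744


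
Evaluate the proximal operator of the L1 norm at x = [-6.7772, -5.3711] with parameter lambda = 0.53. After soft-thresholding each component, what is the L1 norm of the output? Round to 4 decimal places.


Soft-thresholding with lambda = 0.53:
prox(-6.7772) = sign(-6.7772)*max(|-6.7772| - 0.53, 0) = -6.2472
prox(-5.3711) = sign(-5.3711)*max(|-5.3711| - 0.53, 0) = -4.8411
prox(x) = [-6.2472, -4.8411]
||prox(x)||_1 = 6.2472 + 4.8411 = 11.0883


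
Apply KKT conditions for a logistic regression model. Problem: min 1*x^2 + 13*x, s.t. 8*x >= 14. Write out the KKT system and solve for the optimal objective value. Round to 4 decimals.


Step 1: Try lambda = 0 (constraint inactive).
x_unc = -13/(2*1) = -6.5
Check: 8*-6.5 = -52.0 < 14 -- violated!
Step 2: Constraint must be active: 8*x = 14
x* = 14/8 = 1.75
lambda = (2*1*1.75 + 13)/8 = 2.0625
Step 3: Compute optimal value.
f(x*) = 1*1.75^2 + 13*1.75 = 25.8125


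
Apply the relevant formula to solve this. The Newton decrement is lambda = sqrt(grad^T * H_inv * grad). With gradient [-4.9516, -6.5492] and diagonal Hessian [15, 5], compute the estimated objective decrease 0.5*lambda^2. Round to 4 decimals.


Step 1: H is diagonal, so H^(-1) * g = [-0.3301, -1.3098].
Step 2: g^T H^(-1) g = sum_i g_i^2 / H_ii
  = (-4.9516)^2/15 + (-6.5492)^2/5
  = 1.6346 + 8.5784 = 10.213
Step 3: Objective decrease = 0.5 * g^T H^(-1) g = 5.1065


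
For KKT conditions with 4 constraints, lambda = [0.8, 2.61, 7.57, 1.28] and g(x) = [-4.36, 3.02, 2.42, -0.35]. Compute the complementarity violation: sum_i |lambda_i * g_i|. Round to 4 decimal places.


KKT complementary slackness check:
lambda_1 * g_1 = 0.8 * -4.36 = -3.488
lambda_2 * g_2 = 2.61 * 3.02 = 7.8822
lambda_3 * g_3 = 7.57 * 2.42 = 18.3194
lambda_4 * g_4 = 1.28 * -0.35 = -0.448
Total violation = 3.488 + 7.8822 + 18.3194 + 0.448 = 30.1376


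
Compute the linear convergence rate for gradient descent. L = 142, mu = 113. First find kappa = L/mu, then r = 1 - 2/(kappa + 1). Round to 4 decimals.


Step 1: Compute the condition number.
kappa = L/mu = 142/113 = 1.2566
Step 2: Compute the convergence rate.
r = 1 - 2/(kappa + 1) = 1 - 2*mu/(L + mu) = (L - mu)/(L + mu) = 29/255 = 0.1137


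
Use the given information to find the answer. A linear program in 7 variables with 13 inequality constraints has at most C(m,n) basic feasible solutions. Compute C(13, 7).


Each vertex corresponds to some choice of n active constraints out of m, so the number of vertices is at most C(m, n) = m! / (n!(m-n)!).
m = 13, n = 7
Numerator: 13 * 12 * 11 * 10 * 9 * 8 * 7
Denominator: 7! = 5040
C(13, 7) = 1716


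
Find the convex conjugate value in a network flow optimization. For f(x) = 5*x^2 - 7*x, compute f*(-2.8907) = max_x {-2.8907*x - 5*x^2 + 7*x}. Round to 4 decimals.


f*(y) = sup_x {y*x - a*x^2 - b*x} = sup_x {(y-b)*x - a*x^2}
FOC: (y - b) - 2a*x = 0 => x* = (y - b)/(2a)
x* = (-2.8907 + 7)/(2*5) = 0.4109
f*(-2.8907) = (y-b)^2/(4a) = (-2.8907 + 7)^2/(4*5)
= 16.8863/20 = 0.8443


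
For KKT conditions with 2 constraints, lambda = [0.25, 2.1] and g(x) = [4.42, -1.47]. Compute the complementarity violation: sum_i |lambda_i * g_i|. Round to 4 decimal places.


KKT complementary slackness check:
lambda_1 * g_1 = 0.25 * 4.42 = 1.105
lambda_2 * g_2 = 2.1 * -1.47 = -3.087
Total violation = 1.105 + 3.087 = 4.192


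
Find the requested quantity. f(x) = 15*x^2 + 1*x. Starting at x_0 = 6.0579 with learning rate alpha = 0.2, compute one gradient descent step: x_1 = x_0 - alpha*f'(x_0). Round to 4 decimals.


We compute the gradient at x_0 and apply the update.
f'(x) = 30*x + 1
f'(6.0579) = 30*6.0579 + 1 = 182.737
x_1 = 6.0579 - 0.2*182.737 = -30.4895


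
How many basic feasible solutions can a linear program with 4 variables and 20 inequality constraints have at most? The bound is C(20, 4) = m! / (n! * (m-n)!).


Each vertex corresponds to some choice of n active constraints out of m, so the number of vertices is at most C(m, n) = m! / (n!(m-n)!).
m = 20, n = 4
Numerator: 20 * 19 * 18 * 17
Denominator: 4! = 24
C(20, 4) = 4845


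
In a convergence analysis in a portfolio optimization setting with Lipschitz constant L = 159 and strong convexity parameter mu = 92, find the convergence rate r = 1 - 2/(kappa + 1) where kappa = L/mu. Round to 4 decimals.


Step 1: Compute the condition number.
kappa = L/mu = 159/92 = 1.7283
Step 2: Compute the convergence rate.
r = 1 - 2/(kappa + 1) = 1 - 2*mu/(L + mu) = (L - mu)/(L + mu) = 67/251 = 0.2669


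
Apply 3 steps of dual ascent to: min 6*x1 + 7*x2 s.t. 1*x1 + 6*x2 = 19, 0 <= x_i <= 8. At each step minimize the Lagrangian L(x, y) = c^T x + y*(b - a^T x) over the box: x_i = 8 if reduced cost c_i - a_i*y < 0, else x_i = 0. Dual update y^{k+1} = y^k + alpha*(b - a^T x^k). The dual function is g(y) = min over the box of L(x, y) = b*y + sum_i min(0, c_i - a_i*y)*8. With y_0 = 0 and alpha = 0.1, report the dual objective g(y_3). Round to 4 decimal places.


Dual ascent for LP: min 6*x1 + 7*x2, 1*x1 + 6*x2 = 19, 0 <= x_i <= 8
Step 1: y^k = 0.0, reduced costs: (6.0, 7.0)
  x^k = (0.0, 0.0), subgradient = b - a^T x = 19.0
  y^{k+1} = 0.0 + 0.1*19.0 = 1.9
Step 2: y^k = 1.9, reduced costs: (4.1, -4.4)
  x^k = (0.0, 8.0), subgradient = b - a^T x = -29.0
  y^{k+1} = 1.9 + 0.1*-29.0 = -1.0
Step 3: y^k = -1.0, reduced costs: (7.0, 13.0)
  x^k = (0.0, 0.0), subgradient = b - a^T x = 19.0
  y^{k+1} = -1.0 + 0.1*19.0 = 0.9
Dual objective at y_3 = 0.9: reduced costs (5.1, 1.6), box minimizer x = (0.0, 0.0)
g(y_3) = b*y + (c1 - a1*y)*x1 + (c2 - a2*y)*x2 = 19*0.9 + 5.1*0.0 + 1.6*0.0 = 17.1 + 0.0 + 0.0 = 17.1


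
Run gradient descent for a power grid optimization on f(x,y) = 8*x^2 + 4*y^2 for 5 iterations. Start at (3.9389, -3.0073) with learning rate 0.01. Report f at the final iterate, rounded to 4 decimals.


Gradient descent on f(x,y) = 8*x^2 + 4*y^2.
Starting point: (3.9389, -3.0073), alpha = 0.01
Step 1: grad_x = 2*8*3.9389 = 63.0224, grad_y = 2*4*-3.0073 = -24.0584
  x_1 = 3.9389 - 0.01*63.0224 = 3.3087
  y_1 = -3.0073 - 0.01*-24.0584 = -2.7667
Step 2: grad_x = 2*8*3.3087 = 52.9388, grad_y = 2*4*-2.7667 = -22.1337
  x_2 = 3.3087 - 0.01*52.9388 = 2.7793
  y_2 = -2.7667 - 0.01*-22.1337 = -2.5454
Step 3: grad_x = 2*8*2.7793 = 44.4686, grad_y = 2*4*-2.5454 = -20.363
  x_3 = 2.7793 - 0.01*44.4686 = 2.3346
  y_3 = -2.5454 - 0.01*-20.363 = -2.3417
Step 4: grad_x = 2*8*2.3346 = 37.3536, grad_y = 2*4*-2.3417 = -18.734
  x_4 = 2.3346 - 0.01*37.3536 = 1.9611
  y_4 = -2.3417 - 0.01*-18.734 = -2.1544
Step 5: grad_x = 2*8*1.9611 = 31.377, grad_y = 2*4*-2.1544 = -17.2353
  x_5 = 1.9611 - 0.01*31.377 = 1.6473
  y_5 = -2.1544 - 0.01*-17.2353 = -1.9821
f(1.6473, -1.9821) = 8*1.6473^2 + 4*(-1.9821)^2 = 37.4228


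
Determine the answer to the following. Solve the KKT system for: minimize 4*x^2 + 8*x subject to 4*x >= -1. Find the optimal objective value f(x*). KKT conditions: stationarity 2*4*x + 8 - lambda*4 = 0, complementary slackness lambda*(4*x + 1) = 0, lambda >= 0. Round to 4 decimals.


Step 1: Try lambda = 0 (constraint inactive).
x_unc = -8/(2*4) = -1.0
Check: 4*-1.0 = -4.0 < -1 -- violated!
Step 2: Constraint must be active: 4*x = -1
x* = -1/4 = -0.25
lambda = (2*4*(-0.25) + 8)/4 = 1.5
Step 3: Compute optimal value.
f(x*) = 4*(-0.25)^2 + 8*(-0.25) = -1.75


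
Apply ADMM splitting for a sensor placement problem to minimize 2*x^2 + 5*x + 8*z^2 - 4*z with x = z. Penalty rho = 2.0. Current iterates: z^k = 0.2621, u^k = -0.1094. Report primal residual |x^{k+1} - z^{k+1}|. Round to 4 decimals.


ADMM iteration with rho = 2.0, z^k = 0.2621, u^k = -0.1094
Step 1: x-update.
Minimize 2*x^2 + 5*x + (2.0/2)*(x - 0.2621 - 0.1094)^2
FOC: (2*2 + 2.0)*x = -5 + 2.0*(0.2621 + 0.1094)
x^{k+1} = -0.7095
Step 2: z-update.
Minimize 8*z^2 - 4*z + (2.0/2)*(-0.7095 - z - 0.1094)^2
FOC: (2*8 + 2.0)*z = 4 + 2.0*(-0.7095 - 0.1094)
z^{k+1} = 0.1312
Step 3: u-update.
u^{k+1} = -0.1094 - 0.7095 - 0.1312 = -0.9501
Step 4: Primal residual = |-0.7095 - 0.1312| = 0.8407


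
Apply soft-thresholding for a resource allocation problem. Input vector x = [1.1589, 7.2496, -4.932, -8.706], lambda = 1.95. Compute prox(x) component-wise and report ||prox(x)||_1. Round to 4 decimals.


Soft-thresholding with lambda = 1.95:
prox(1.1589) = sign(1.1589)*max(|1.1589| - 1.95, 0) = 0.0
prox(7.2496) = sign(7.2496)*max(|7.2496| - 1.95, 0) = 5.2996
prox(-4.932) = sign(-4.932)*max(|-4.932| - 1.95, 0) = -2.982
prox(-8.706) = sign(-8.706)*max(|-8.706| - 1.95, 0) = -6.756
prox(x) = [0.0, 5.2996, -2.982, -6.756]
||prox(x)||_1 = 0.0 + 5.2996 + 2.982 + 6.756 = 15.0376


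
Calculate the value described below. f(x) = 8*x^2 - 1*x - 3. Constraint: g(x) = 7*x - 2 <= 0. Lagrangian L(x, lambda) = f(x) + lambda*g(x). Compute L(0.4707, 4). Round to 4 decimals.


Step 1: Evaluate f(x).
f(0.4707) = 8*0.4707^2 - 1*0.4707 - 3 = -1.6982
Step 2: Evaluate g(x).
g(0.4707) = 7*0.4707 - 2 = 1.2949
Step 3: Compute Lagrangian.
L = -1.6982 + 4*1.2949 = 3.4814


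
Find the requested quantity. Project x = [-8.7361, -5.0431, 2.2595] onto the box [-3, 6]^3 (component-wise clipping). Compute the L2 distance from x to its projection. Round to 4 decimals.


Project each component onto [-3, 6].
clip(-8.7361) = -3.0, clip(-5.0431) = -3.0, clip(2.2595) = 2.2595
Projection = [-3.0, -3.0, 2.2595]
Squared diffs: [32.9028, 4.1743, 0.0]
Distance = sqrt(37.0771) = 6.0891


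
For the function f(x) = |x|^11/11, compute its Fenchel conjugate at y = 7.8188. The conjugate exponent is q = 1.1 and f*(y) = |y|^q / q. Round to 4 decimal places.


The conjugate exponent q satisfies 1/p + 1/q = 1.
p = 11, so q = 11/(11 - 1) = 1.1
|y|^q = 7.8188^1.1 = 9.604
f*(7.8188) = 9.604 / 1.1 = 8.7309


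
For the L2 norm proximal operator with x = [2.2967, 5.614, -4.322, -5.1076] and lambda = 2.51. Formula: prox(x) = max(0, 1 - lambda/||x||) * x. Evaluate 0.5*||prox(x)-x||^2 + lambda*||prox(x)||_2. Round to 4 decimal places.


Step 1: Compute ||x||.
||x|| = 9.031
Step 2: Compute scaling factor.
scale = max(0, 1 - 2.51/9.031) = 0.7221
Step 3: prox(x) = [1.6584, 4.0537, -3.1208, -3.688]
||prox(x)|| = 6.521
Step 4: Proximal objective.
0.5*||prox-x||^2 = 3.1501
lambda*||prox|| = 16.3677
Total = 19.5178


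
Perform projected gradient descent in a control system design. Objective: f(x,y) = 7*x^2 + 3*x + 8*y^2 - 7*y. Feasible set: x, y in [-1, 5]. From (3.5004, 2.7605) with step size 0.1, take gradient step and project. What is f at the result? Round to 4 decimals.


Step 1: Compute gradient at (3.5004, 2.7605).
grad_x = 2*7*3.5004 + 3 = 52.0056
grad_y = 2*8*2.7605 - 7 = 37.168
Step 2: Gradient step.
x_raw = 3.5004 - 0.1*52.0056 = -1.7002
y_raw = 2.7605 - 0.1*37.168 = -0.9563
Step 3: Project onto [-1, 5].
x_proj = clip(-1.7002) = -1.0
y_proj = clip(-0.9563) = -0.9563
Step 4: Evaluate f.
f(-1.0, -0.9563) = 18.0102


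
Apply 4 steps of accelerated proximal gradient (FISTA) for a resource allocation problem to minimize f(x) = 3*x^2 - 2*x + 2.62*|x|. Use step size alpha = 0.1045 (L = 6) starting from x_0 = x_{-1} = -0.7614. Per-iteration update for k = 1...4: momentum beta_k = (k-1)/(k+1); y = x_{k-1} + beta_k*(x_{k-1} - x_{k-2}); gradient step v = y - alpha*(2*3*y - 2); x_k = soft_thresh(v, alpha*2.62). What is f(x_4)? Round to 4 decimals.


FISTA on f(x) = 3*x^2 - 2*x + 2.62*|x|
L = 6, alpha = 0.1045
Iteration 1: beta = 0.0, y = -0.7614 + 0.0*(-0.7614 + 0.7614) = -0.7614
  grad(y) = -6.5684, v = y - alpha*grad = -0.075
  prox(v) = soft_thresh(-0.075, 0.2738) = 0.0
Iteration 2: beta = 0.3333, y = 0.0 + 0.3333*(0.0 + 0.7614) = 0.2538
  grad(y) = -0.4772, v = y - alpha*grad = 0.3037
  prox(v) = soft_thresh(0.3037, 0.2738) = 0.0299
Iteration 3: beta = 0.5, y = 0.0299 + 0.5*(0.0299 - 0.0) = 0.0448
  grad(y) = -1.7311, v = y - alpha*grad = 0.2257
  prox(v) = soft_thresh(0.2257, 0.2738) = 0.0
Iteration 4: beta = 0.6, y = 0.0 + 0.6*(0.0 - 0.0299) = -0.0179
  grad(y) = -2.1076, v = y - alpha*grad = 0.2023
  prox(v) = soft_thresh(0.2023, 0.2738) = 0.0
f(x_4) = 3*0.0^2 - 2*0.0 + 2.62*|0.0| = 0.0


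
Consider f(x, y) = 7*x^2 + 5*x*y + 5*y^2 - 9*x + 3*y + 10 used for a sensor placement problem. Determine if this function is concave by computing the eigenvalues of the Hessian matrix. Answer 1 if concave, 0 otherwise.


The Hessian of f(x,y) = 7*x^2 + 5*x*y + 5*y^2 - 9*x + 3*y + 10 is:
H = [[14, 5], [5, 10]]
Trace = 14 + 10 = 24
Determinant = 14*10 - (5)^2 = 115
Discriminant = (24)^2 - 4*115 = 116.0
Eigenvalues: lambda_1 = 6.6148, lambda_2 = 17.3852
The function is not concave.

0


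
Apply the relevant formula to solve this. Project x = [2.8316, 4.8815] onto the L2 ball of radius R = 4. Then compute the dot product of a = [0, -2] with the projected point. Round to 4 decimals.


Step 1: Compute ||x|| (intermediates to 6 decimals).
||x|| = sqrt(2.8316^2 + 4.8815^2) = 5.643315
Step 2: Project.
Since ||x|| > R, scale = R/||x|| = 4/5.643315 = 0.708803, proj(x) = scale * x
proj(x) = [2.007047, 3.460022]
Step 3: Dot product.
a^T * proj(x) = 0*2.007047 - 2*3.460022 = -6.92


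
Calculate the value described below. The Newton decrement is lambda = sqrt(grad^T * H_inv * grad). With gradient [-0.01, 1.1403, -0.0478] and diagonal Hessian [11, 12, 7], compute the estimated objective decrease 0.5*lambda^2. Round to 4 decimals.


Step 1: H is diagonal, so H^(-1) * g = [-0.0009, 0.095, -0.0068].
Step 2: g^T H^(-1) g = sum_i g_i^2 / H_ii
  = (-0.01)^2/11 + (1.1403)^2/12 + (-0.0478)^2/7
  = 0.0 + 0.1084 + 0.0003 = 0.1087
Step 3: Objective decrease = 0.5 * g^T H^(-1) g = 0.0543


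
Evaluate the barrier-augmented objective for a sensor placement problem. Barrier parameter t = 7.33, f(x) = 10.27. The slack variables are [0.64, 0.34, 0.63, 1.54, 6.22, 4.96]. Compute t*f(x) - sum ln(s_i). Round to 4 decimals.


Step 1: Compute log-barrier.
ln values: [-0.4463, -1.0788, -0.462, 0.4318, 1.8278, 1.6014]
phi = -(-0.4463 - 1.0788 - 0.462 + 0.4318 + 1.8278 + 1.6014) = -1.8738
Step 2: Compute augmented objective.
t*f(x) = 7.33*10.27 = 75.2791
Total = 75.2791 - 1.8738 = 73.4053


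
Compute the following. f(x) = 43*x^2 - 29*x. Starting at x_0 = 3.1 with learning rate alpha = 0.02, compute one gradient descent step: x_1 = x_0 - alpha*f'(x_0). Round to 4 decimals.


We compute the gradient at x_0 and apply the update.
f'(x) = 86*x - 29
f'(3.1) = 86*3.1 - 29 = 237.6
x_1 = 3.1 - 0.02*237.6 = -1.652


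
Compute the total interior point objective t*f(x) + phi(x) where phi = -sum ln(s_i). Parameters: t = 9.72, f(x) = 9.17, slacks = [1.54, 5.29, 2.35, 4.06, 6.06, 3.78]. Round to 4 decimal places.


Step 1: Compute log-barrier.
ln values: [0.4318, 1.6658, 0.8544, 1.4012, 1.8017, 1.3297]
phi = -(0.4318 + 1.6658 + 0.8544 + 1.4012 + 1.8017 + 1.3297) = -7.4846
Step 2: Compute augmented objective.
t*f(x) = 9.72*9.17 = 89.1324
Total = 89.1324 - 7.4846 = 81.6478


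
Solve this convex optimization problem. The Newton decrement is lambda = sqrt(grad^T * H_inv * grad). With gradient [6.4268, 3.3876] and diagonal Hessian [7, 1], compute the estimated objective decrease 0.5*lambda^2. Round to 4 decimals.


Step 1: H is diagonal, so H^(-1) * g = [0.9181, 3.3876].
Step 2: g^T H^(-1) g = sum_i g_i^2 / H_ii
  = (6.4268)^2/7 + (3.3876)^2/1
  = 5.9005 + 11.4758 = 17.3764
Step 3: Objective decrease = 0.5 * g^T H^(-1) g = 8.6882


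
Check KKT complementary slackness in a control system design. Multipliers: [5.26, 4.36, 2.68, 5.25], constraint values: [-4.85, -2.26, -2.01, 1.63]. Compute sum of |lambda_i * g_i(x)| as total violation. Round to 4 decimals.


KKT complementary slackness check:
lambda_1 * g_1 = 5.26 * -4.85 = -25.511
lambda_2 * g_2 = 4.36 * -2.26 = -9.8536
lambda_3 * g_3 = 2.68 * -2.01 = -5.3868
lambda_4 * g_4 = 5.25 * 1.63 = 8.5575
Total violation = 25.511 + 9.8536 + 5.3868 + 8.5575 = 49.3089


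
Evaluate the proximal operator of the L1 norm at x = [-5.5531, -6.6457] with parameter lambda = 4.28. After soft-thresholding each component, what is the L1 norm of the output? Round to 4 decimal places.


Soft-thresholding with lambda = 4.28:
prox(-5.5531) = sign(-5.5531)*max(|-5.5531| - 4.28, 0) = -1.2731
prox(-6.6457) = sign(-6.6457)*max(|-6.6457| - 4.28, 0) = -2.3657
prox(x) = [-1.2731, -2.3657]
||prox(x)||_1 = 1.2731 + 2.3657 = 3.6388


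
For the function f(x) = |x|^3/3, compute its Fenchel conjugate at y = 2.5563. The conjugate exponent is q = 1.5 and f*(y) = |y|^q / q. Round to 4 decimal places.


The conjugate exponent q satisfies 1/p + 1/q = 1.
p = 3, so q = 3/(3 - 1) = 1.5
|y|^q = 2.5563^1.5 = 4.0871
f*(2.5563) = 4.0871 / 1.5 = 2.7247


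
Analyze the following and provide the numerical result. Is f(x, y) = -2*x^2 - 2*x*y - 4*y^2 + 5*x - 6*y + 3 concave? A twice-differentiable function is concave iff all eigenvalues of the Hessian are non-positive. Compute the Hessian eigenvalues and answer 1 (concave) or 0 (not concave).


The Hessian of f(x,y) = -2*x^2 - 2*x*y - 4*y^2 + 5*x - 6*y + 3 is:
H = [[-4, -2], [-2, -8]]
Trace = -4 - 8 = -12
Determinant = -4*-8 - (-2)^2 = 28
Discriminant = (-12)^2 - 4*28 = 32.0
Eigenvalues: lambda_1 = -8.8284, lambda_2 = -3.1716
The function is concave.

1


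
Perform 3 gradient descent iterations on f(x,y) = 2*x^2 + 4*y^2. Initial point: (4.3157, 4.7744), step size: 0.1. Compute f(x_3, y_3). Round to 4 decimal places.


Gradient descent on f(x,y) = 2*x^2 + 4*y^2.
Starting point: (4.3157, 4.7744), alpha = 0.1
Step 1: grad_x = 2*2*4.3157 = 17.2628, grad_y = 2*4*4.7744 = 38.1952
  x_1 = 4.3157 - 0.1*17.2628 = 2.5894
  y_1 = 4.7744 - 0.1*38.1952 = 0.9549
Step 2: grad_x = 2*2*2.5894 = 10.3577, grad_y = 2*4*0.9549 = 7.639
  x_2 = 2.5894 - 0.1*10.3577 = 1.5537
  y_2 = 0.9549 - 0.1*7.639 = 0.191
Step 3: grad_x = 2*2*1.5537 = 6.2146, grad_y = 2*4*0.191 = 1.5278
  x_3 = 1.5537 - 0.1*6.2146 = 0.9322
  y_3 = 0.191 - 0.1*1.5278 = 0.0382
f(0.9322, 0.0382) = 2*0.9322^2 + 4*0.0382^2 = 1.7438


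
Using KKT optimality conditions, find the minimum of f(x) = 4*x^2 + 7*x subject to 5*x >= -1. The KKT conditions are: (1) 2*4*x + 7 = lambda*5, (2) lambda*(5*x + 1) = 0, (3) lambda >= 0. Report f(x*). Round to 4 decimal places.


Step 1: Try lambda = 0 (constraint inactive).
x_unc = -7/(2*4) = -0.875
Check: 5*-0.875 = -4.375 < -1 -- violated!
Step 2: Constraint must be active: 5*x = -1
x* = -1/5 = -0.2
lambda = (2*4*(-0.2) + 7)/5 = 1.08
Step 3: Compute optimal value.
f(x*) = 4*(-0.2)^2 + 7*(-0.2) = -1.24


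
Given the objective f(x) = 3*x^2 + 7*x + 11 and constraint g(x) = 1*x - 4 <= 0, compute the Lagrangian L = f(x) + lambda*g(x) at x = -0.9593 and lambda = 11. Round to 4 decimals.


Step 1: Evaluate f(x).
f(-0.9593) = 3*(-0.9593)^2 + 7*(-0.9593) + 11 = 7.0457
Step 2: Evaluate g(x).
g(-0.9593) = 1*-0.9593 - 4 = -4.9593
Step 3: Compute Lagrangian.
L = 7.0457 + 11*-4.9593 = -47.5066


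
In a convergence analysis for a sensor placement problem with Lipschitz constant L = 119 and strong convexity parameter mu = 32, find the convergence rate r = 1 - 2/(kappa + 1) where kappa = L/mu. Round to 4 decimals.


Step 1: Compute the condition number.
kappa = L/mu = 119/32 = 3.7188
Step 2: Compute the convergence rate.
r = 1 - 2/(kappa + 1) = 1 - 2*mu/(L + mu) = (L - mu)/(L + mu) = 87/151 = 0.5762


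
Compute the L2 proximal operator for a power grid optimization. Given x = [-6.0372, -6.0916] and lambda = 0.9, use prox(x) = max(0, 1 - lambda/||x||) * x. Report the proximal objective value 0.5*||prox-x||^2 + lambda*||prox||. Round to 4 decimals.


Step 1: Compute ||x||.
||x|| = 8.5764
Step 2: Compute scaling factor.
scale = max(0, 1 - 0.9/8.5764) = 0.8951
Step 3: prox(x) = [-5.4037, -5.4524]
||prox(x)|| = 7.6764
Step 4: Proximal objective.
0.5*||prox-x||^2 = 0.405
lambda*||prox|| = 6.9088
Total = 7.3138


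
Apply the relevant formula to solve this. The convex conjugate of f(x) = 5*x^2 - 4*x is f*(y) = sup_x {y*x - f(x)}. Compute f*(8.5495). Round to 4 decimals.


f*(y) = sup_x {y*x - a*x^2 - b*x} = sup_x {(y-b)*x - a*x^2}
FOC: (y - b) - 2a*x = 0 => x* = (y - b)/(2a)
x* = (8.5495 + 4)/(2*5) = 1.255
f*(8.5495) = (y-b)^2/(4a) = (8.5495 + 4)^2/(4*5)
= 157.49/20 = 7.8745


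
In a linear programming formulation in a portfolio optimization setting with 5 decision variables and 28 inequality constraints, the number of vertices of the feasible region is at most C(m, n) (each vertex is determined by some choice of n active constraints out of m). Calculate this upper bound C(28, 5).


Each vertex corresponds to some choice of n active constraints out of m, so the number of vertices is at most C(m, n) = m! / (n!(m-n)!).
m = 28, n = 5
Numerator: 28 * 27 * 26 * 25 * 24
Denominator: 5! = 120
C(28, 5) = 98280


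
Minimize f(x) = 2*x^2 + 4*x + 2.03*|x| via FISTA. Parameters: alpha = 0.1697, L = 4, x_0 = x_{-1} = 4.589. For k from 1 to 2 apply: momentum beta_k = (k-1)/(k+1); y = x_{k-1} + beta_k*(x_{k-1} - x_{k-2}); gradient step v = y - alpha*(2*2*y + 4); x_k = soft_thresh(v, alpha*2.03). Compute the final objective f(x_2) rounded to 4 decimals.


FISTA on f(x) = 2*x^2 + 4*x + 2.03*|x|
L = 4, alpha = 0.1697
Iteration 1: beta = 0.0, y = 4.589 + 0.0*(4.589 - 4.589) = 4.589
  grad(y) = 22.356, v = y - alpha*grad = 0.7952
  prox(v) = soft_thresh(0.7952, 0.3445) = 0.4507
Iteration 2: beta = 0.3333, y = 0.4507 + 0.3333*(0.4507 - 4.589) = -0.9287
  grad(y) = 0.285, v = y - alpha*grad = -0.9771
  prox(v) = soft_thresh(-0.9771, 0.3445) = -0.6326
f(x_2) = 2*(-0.6326)^2 + 4*(-0.6326) + 2.03*|-0.6326| = -0.4458


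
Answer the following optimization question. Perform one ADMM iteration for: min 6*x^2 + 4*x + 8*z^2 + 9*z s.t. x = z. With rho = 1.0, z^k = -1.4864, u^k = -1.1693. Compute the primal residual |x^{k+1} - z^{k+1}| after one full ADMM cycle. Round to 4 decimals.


ADMM iteration with rho = 1.0, z^k = -1.4864, u^k = -1.1693
Step 1: x-update.
Minimize 6*x^2 + 4*x + (1.0/2)*(x + 1.4864 - 1.1693)^2
FOC: (2*6 + 1.0)*x = -4 + 1.0*(-1.4864 + 1.1693)
x^{k+1} = -0.3321
Step 2: z-update.
Minimize 8*z^2 + 9*z + (1.0/2)*(-0.3321 - z - 1.1693)^2
FOC: (2*8 + 1.0)*z = -9 + 1.0*(-0.3321 - 1.1693)
z^{k+1} = -0.6177
Step 3: u-update.
u^{k+1} = -1.1693 - 0.3321 + 0.6177 = -0.8837
Step 4: Primal residual = |-0.3321 + 0.6177| = 0.2856


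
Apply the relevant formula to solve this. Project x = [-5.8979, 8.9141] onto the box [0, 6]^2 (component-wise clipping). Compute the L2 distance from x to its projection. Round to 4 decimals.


Project each component onto [0, 6].
clip(-5.8979) = 0.0, clip(8.9141) = 6.0
Projection = [0.0, 6.0]
Squared diffs: [34.7852, 8.492]
Distance = sqrt(43.2772) = 6.5785


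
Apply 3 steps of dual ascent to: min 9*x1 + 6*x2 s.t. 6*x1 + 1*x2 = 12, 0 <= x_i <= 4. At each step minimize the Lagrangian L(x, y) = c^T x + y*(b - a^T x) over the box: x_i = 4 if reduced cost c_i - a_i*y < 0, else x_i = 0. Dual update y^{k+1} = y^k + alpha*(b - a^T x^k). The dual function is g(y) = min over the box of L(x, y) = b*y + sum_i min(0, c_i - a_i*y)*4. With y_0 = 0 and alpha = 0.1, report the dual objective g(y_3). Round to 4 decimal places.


Dual ascent for LP: min 9*x1 + 6*x2, 6*x1 + 1*x2 = 12, 0 <= x_i <= 4
Step 1: y^k = 0.0, reduced costs: (9.0, 6.0)
  x^k = (0.0, 0.0), subgradient = b - a^T x = 12.0
  y^{k+1} = 0.0 + 0.1*12.0 = 1.2
Step 2: y^k = 1.2, reduced costs: (1.8, 4.8)
  x^k = (0.0, 0.0), subgradient = b - a^T x = 12.0
  y^{k+1} = 1.2 + 0.1*12.0 = 2.4
Step 3: y^k = 2.4, reduced costs: (-5.4, 3.6)
  x^k = (4.0, 0.0), subgradient = b - a^T x = -12.0
  y^{k+1} = 2.4 + 0.1*-12.0 = 1.2
Dual objective at y_3 = 1.2: reduced costs (1.8, 4.8), box minimizer x = (0.0, 0.0)
g(y_3) = b*y + (c1 - a1*y)*x1 + (c2 - a2*y)*x2 = 12*1.2 + 1.8*0.0 + 4.8*0.0 = 14.4 + 0.0 + 0.0 = 14.4


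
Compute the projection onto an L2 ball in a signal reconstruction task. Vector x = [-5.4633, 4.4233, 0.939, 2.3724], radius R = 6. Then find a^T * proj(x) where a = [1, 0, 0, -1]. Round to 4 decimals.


Step 1: Compute ||x|| (intermediates to 6 decimals).
||x|| = sqrt((-5.4633)^2 + 4.4233^2 + 0.939^2 + 2.3724^2) = 7.478184
Step 2: Project.
Since ||x|| > R, scale = R/||x|| = 6/7.478184 = 0.802334, proj(x) = scale * x
proj(x) = [-4.383391, 3.548964, 0.753392, 1.903457]
Step 3: Dot product.
a^T * proj(x) = 1*(-4.383391) + 0*3.548964 + 0*0.753392 - 1*1.903457 = -6.2868


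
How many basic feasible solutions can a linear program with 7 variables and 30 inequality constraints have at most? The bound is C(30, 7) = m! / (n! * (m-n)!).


Each vertex corresponds to some choice of n active constraints out of m, so the number of vertices is at most C(m, n) = m! / (n!(m-n)!).
m = 30, n = 7
Numerator: 30 * 29 * 28 * 27 * 26 * 25 * 24
Denominator: 7! = 5040
C(30, 7) = 2035800


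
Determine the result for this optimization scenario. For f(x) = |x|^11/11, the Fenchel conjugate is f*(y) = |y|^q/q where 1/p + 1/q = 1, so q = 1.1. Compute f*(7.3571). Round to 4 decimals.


The conjugate exponent q satisfies 1/p + 1/q = 1.
p = 11, so q = 11/(11 - 1) = 1.1
|y|^q = 7.3571^1.1 = 8.9821
f*(7.3571) = 8.9821 / 1.1 = 8.1655


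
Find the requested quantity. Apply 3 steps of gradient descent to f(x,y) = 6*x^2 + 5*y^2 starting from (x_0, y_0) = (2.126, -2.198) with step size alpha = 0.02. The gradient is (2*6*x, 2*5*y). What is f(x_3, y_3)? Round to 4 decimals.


Gradient descent on f(x,y) = 6*x^2 + 5*y^2.
Starting point: (2.126, -2.198), alpha = 0.02
Step 1: grad_x = 2*6*2.126 = 25.512, grad_y = 2*5*-2.198 = -21.98
  x_1 = 2.126 - 0.02*25.512 = 1.6158
  y_1 = -2.198 - 0.02*-21.98 = -1.7584
Step 2: grad_x = 2*6*1.6158 = 19.3891, grad_y = 2*5*-1.7584 = -17.584
  x_2 = 1.6158 - 0.02*19.3891 = 1.228
  y_2 = -1.7584 - 0.02*-17.584 = -1.4067
Step 3: grad_x = 2*6*1.228 = 14.7357, grad_y = 2*5*-1.4067 = -14.0672
  x_3 = 1.228 - 0.02*14.7357 = 0.9333
  y_3 = -1.4067 - 0.02*-14.0672 = -1.1254
f(0.9333, -1.1254) = 6*0.9333^2 + 5*(-1.1254)^2 = 11.5582


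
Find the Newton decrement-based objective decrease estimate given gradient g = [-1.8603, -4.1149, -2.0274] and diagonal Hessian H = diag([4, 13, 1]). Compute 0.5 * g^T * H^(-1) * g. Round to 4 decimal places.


Step 1: H is diagonal, so H^(-1) * g = [-0.4651, -0.3165, -2.0274].
Step 2: g^T H^(-1) g = sum_i g_i^2 / H_ii
  = (-1.8603)^2/4 + (-4.1149)^2/13 + (-2.0274)^2/1
  = 0.8652 + 1.3025 + 4.1104 = 6.278
Step 3: Objective decrease = 0.5 * g^T H^(-1) g = 3.139


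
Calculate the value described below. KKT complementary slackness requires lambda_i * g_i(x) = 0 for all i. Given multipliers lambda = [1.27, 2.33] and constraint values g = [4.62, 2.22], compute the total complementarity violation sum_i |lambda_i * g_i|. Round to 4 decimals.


KKT complementary slackness check:
lambda_1 * g_1 = 1.27 * 4.62 = 5.8674
lambda_2 * g_2 = 2.33 * 2.22 = 5.1726
Total violation = 5.8674 + 5.1726 = 11.04


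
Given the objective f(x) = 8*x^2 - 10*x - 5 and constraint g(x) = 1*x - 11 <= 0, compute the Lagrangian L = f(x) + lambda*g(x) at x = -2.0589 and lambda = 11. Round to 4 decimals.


Step 1: Evaluate f(x).
f(-2.0589) = 8*(-2.0589)^2 - 10*(-2.0589) - 5 = 49.5016
Step 2: Evaluate g(x).
g(-2.0589) = 1*-2.0589 - 11 = -13.0589
Step 3: Compute Lagrangian.
L = 49.5016 + 11*-13.0589 = -94.1463


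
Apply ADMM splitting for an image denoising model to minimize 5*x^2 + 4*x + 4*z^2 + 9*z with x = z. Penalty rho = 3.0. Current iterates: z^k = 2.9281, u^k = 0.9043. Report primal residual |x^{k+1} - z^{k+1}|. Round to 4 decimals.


ADMM iteration with rho = 3.0, z^k = 2.9281, u^k = 0.9043
Step 1: x-update.
Minimize 5*x^2 + 4*x + (3.0/2)*(x - 2.9281 + 0.9043)^2
FOC: (2*5 + 3.0)*x = -4 + 3.0*(2.9281 - 0.9043)
x^{k+1} = 0.1593
Step 2: z-update.
Minimize 4*z^2 + 9*z + (3.0/2)*(0.1593 - z + 0.9043)^2
FOC: (2*4 + 3.0)*z = -9 + 3.0*(0.1593 + 0.9043)
z^{k+1} = -0.5281
Step 3: u-update.
u^{k+1} = 0.9043 + 0.1593 + 0.5281 = 1.5917
Step 4: Primal residual = |0.1593 + 0.5281| = 0.6874


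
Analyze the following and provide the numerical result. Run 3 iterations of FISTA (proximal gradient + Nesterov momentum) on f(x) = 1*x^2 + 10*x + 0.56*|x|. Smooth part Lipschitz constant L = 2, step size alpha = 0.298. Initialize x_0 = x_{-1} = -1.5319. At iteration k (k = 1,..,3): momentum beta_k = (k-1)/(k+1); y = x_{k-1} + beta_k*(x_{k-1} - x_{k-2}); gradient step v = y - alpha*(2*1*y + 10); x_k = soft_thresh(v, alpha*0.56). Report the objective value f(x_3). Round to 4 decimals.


FISTA on f(x) = 1*x^2 + 10*x + 0.56*|x|
L = 2, alpha = 0.298
Iteration 1: beta = 0.0, y = -1.5319 + 0.0*(-1.5319 + 1.5319) = -1.5319
  grad(y) = 6.9362, v = y - alpha*grad = -3.5989
  prox(v) = soft_thresh(-3.5989, 0.1669) = -3.432
Iteration 2: beta = 0.3333, y = -3.432 + 0.3333*(-3.432 + 1.5319) = -4.0654
  grad(y) = 1.8692, v = y - alpha*grad = -4.6224
  prox(v) = soft_thresh(-4.6224, 0.1669) = -4.4555
Iteration 3: beta = 0.5, y = -4.4555 + 0.5*(-4.4555 + 3.432) = -4.9673
  grad(y) = 0.0654, v = y - alpha*grad = -4.9868
  prox(v) = soft_thresh(-4.9868, 0.1669) = -4.8199
f(x_3) = 1*(-4.8199)^2 + 10*(-4.8199) + 0.56*|-4.8199| = -22.2684


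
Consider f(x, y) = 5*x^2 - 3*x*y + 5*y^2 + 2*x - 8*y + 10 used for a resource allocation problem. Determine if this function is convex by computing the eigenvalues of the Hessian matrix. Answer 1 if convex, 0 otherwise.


The Hessian of f(x,y) = 5*x^2 - 3*x*y + 5*y^2 + 2*x - 8*y + 10 is:
H = [[10, -3], [-3, 10]]
Trace = 10 + 10 = 20
Determinant = 10*10 - (-3)^2 = 91
Discriminant = (20)^2 - 4*91 = 36.0
Eigenvalues: lambda_1 = 7.0, lambda_2 = 13.0
The function is convex.

1


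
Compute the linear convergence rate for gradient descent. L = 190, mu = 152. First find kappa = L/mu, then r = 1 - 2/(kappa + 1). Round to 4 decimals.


Step 1: Compute the condition number.
kappa = L/mu = 190/152 = 1.25
Step 2: Compute the convergence rate.
r = 1 - 2/(kappa + 1) = 1 - 2*mu/(L + mu) = (L - mu)/(L + mu) = 38/342 = 0.1111


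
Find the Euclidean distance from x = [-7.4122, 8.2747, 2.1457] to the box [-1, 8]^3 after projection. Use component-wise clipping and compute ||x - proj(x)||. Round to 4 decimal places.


Project each component onto [-1, 8].
clip(-7.4122) = -1.0, clip(8.2747) = 8.0, clip(2.1457) = 2.1457
Projection = [-1.0, 8.0, 2.1457]
Squared diffs: [41.1163, 0.0755, 0.0]
Distance = sqrt(41.1918) = 6.4181


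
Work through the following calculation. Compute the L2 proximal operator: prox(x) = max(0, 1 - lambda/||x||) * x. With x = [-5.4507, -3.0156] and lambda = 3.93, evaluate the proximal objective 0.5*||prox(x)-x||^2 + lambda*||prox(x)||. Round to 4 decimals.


Step 1: Compute ||x||.
||x|| = 6.2293
Step 2: Compute scaling factor.
scale = max(0, 1 - 3.93/6.2293) = 0.3691
Step 3: prox(x) = [-2.0119, -1.1131]
||prox(x)|| = 2.2993
Step 4: Proximal objective.
0.5*||prox-x||^2 = 7.7225
lambda*||prox|| = 9.0362
Total = 16.7586


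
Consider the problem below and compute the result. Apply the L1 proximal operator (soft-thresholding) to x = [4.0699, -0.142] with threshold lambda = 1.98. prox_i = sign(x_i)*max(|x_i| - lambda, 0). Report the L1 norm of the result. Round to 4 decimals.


Soft-thresholding with lambda = 1.98:
prox(4.0699) = sign(4.0699)*max(|4.0699| - 1.98, 0) = 2.0899
prox(-0.142) = sign(-0.142)*max(|-0.142| - 1.98, 0) = 0.0
prox(x) = [2.0899, 0.0]
||prox(x)||_1 = 2.0899 + 0.0 = 2.0899


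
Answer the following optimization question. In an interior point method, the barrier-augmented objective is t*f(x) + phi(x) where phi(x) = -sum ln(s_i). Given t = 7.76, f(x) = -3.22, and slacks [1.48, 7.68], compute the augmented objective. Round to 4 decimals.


Step 1: Compute log-barrier.
ln values: [0.392, 2.0386]
phi = -(0.392 + 2.0386) = -2.4307
Step 2: Compute augmented objective.
t*f(x) = 7.76*-3.22 = -24.9872
Total = -24.9872 - 2.4307 = -27.4179


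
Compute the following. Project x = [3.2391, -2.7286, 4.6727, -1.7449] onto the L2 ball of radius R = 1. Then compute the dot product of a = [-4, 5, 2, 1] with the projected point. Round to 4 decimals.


Step 1: Compute ||x|| (intermediates to 6 decimals).
||x|| = sqrt(3.2391^2 + (-2.7286)^2 + 4.6727^2 + (-1.7449)^2) = 6.54338
Step 2: Project.
Since ||x|| > R, scale = R/||x|| = 1/6.54338 = 0.152826, proj(x) = scale * x
proj(x) = [0.495019, -0.417001, 0.71411, -0.266666]
Step 3: Dot product.
a^T * proj(x) = -4*0.495019 + 5*(-0.417001) + 2*0.71411 + 1*(-0.266666) = -2.9035


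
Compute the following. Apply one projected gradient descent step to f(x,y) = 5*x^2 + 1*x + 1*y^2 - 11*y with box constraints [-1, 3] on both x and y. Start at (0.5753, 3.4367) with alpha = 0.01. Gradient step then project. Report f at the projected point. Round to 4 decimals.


Step 1: Compute gradient at (0.5753, 3.4367).
grad_x = 2*5*0.5753 + 1 = 6.753
grad_y = 2*1*3.4367 - 11 = -4.1266
Step 2: Gradient step.
x_raw = 0.5753 - 0.01*6.753 = 0.5078
y_raw = 3.4367 - 0.01*-4.1266 = 3.478
Step 3: Project onto [-1, 3].
x_proj = clip(0.5078) = 0.5078
y_proj = clip(3.478) = 3.0
Step 4: Evaluate f.
f(0.5078, 3.0) = -22.2031


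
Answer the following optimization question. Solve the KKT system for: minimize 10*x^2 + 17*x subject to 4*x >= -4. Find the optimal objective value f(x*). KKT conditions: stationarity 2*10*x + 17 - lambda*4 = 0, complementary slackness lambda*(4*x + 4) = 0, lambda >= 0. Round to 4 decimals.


Step 1: Try lambda = 0 (constraint inactive).
Stationarity: 2*10*x + 17 = 0
x* = -17/(2*10) = -0.85
Check constraint: 4*-0.85 = -3.4 >= -4 -- satisfied.
Step 2: Compute optimal value.
f(x*) = 10*(-0.85)^2 + 17*(-0.85) = -7.225


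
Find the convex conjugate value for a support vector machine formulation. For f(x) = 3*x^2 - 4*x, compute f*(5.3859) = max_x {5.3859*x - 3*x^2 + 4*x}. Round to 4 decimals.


f*(y) = sup_x {y*x - a*x^2 - b*x} = sup_x {(y-b)*x - a*x^2}
FOC: (y - b) - 2a*x = 0 => x* = (y - b)/(2a)
x* = (5.3859 + 4)/(2*3) = 1.5643
f*(5.3859) = (y-b)^2/(4a) = (5.3859 + 4)^2/(4*3)
= 88.0951/12 = 7.3413


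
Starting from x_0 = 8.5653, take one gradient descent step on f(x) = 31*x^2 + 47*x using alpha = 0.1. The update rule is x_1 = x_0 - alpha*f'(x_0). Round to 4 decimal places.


We compute the gradient at x_0 and apply the update.
f'(x) = 62*x + 47
f'(8.5653) = 62*8.5653 + 47 = 578.0486
x_1 = 8.5653 - 0.1*578.0486 = -49.2396


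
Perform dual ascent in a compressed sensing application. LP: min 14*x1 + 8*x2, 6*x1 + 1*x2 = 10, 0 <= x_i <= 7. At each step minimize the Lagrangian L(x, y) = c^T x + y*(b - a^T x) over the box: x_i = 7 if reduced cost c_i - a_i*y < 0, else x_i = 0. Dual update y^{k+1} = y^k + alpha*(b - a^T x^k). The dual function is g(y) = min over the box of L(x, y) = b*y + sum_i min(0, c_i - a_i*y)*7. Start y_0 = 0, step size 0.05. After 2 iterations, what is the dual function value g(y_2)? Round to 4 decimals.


Dual ascent for LP: min 14*x1 + 8*x2, 6*x1 + 1*x2 = 10, 0 <= x_i <= 7
Step 1: y^k = 0.0, reduced costs: (14.0, 8.0)
  x^k = (0.0, 0.0), subgradient = b - a^T x = 10.0
  y^{k+1} = 0.0 + 0.05*10.0 = 0.5
Step 2: y^k = 0.5, reduced costs: (11.0, 7.5)
  x^k = (0.0, 0.0), subgradient = b - a^T x = 10.0
  y^{k+1} = 0.5 + 0.05*10.0 = 1.0
Dual objective at y_2 = 1.0: reduced costs (8.0, 7.0), box minimizer x = (0.0, 0.0)
g(y_2) = b*y + (c1 - a1*y)*x1 + (c2 - a2*y)*x2 = 10*1.0 + 8.0*0.0 + 7.0*0.0 = 10.0 + 0.0 + 0.0 = 10.0


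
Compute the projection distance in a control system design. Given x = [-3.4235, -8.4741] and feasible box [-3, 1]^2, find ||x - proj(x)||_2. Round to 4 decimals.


Project each component onto [-3, 1].
clip(-3.4235) = -3.0, clip(-8.4741) = -3.0
Projection = [-3.0, -3.0]
Squared diffs: [0.1794, 29.9658]
Distance = sqrt(30.1452) = 5.4905


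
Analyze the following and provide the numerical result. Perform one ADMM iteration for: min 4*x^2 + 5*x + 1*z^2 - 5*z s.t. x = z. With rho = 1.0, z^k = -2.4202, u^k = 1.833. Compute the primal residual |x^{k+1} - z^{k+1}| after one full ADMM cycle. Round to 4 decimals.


ADMM iteration with rho = 1.0, z^k = -2.4202, u^k = 1.833
Step 1: x-update.
Minimize 4*x^2 + 5*x + (1.0/2)*(x + 2.4202 + 1.833)^2
FOC: (2*4 + 1.0)*x = -5 + 1.0*(-2.4202 - 1.833)
x^{k+1} = -1.0281
Step 2: z-update.
Minimize 1*z^2 - 5*z + (1.0/2)*(-1.0281 - z + 1.833)^2
FOC: (2*1 + 1.0)*z = 5 + 1.0*(-1.0281 + 1.833)
z^{k+1} = 1.935
Step 3: u-update.
u^{k+1} = 1.833 - 1.0281 - 1.935 = -1.1301
Step 4: Primal residual = |-1.0281 - 1.935| = 2.9631


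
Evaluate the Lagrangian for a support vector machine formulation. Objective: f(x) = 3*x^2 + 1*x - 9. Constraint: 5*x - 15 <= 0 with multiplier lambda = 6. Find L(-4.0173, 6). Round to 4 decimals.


Step 1: Evaluate f(x).
f(-4.0173) = 3*(-4.0173)^2 + 1*(-4.0173) - 9 = 35.3988
Step 2: Evaluate g(x).
g(-4.0173) = 5*-4.0173 - 15 = -35.0865
Step 3: Compute Lagrangian.
L = 35.3988 + 6*-35.0865 = -175.1202


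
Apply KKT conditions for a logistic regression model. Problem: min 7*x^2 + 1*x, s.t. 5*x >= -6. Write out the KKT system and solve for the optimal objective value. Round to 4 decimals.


Step 1: Try lambda = 0 (constraint inactive).
Stationarity: 2*7*x + 1 = 0
x* = -1/(2*7) = -1/14 = -0.0714 (rounded; the exact value -1/14 is used below)
Check constraint: 5*-0.0714 = -0.357 >= -6 -- satisfied.
Step 2: Compute optimal value.
f(x*) = 7*(-1/14)^2 + 1*(-1/14) = -0.0357


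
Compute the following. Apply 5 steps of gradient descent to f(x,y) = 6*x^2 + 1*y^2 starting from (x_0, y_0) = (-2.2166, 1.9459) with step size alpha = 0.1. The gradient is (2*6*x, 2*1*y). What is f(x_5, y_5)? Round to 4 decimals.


Gradient descent on f(x,y) = 6*x^2 + 1*y^2.
Starting point: (-2.2166, 1.9459), alpha = 0.1
Step 1: grad_x = 2*6*-2.2166 = -26.5992, grad_y = 2*1*1.9459 = 3.8918
  x_1 = -2.2166 - 0.1*-26.5992 = 0.4433
  y_1 = 1.9459 - 0.1*3.8918 = 1.5567
Step 2: grad_x = 2*6*0.4433 = 5.3198, grad_y = 2*1*1.5567 = 3.1134
  x_2 = 0.4433 - 0.1*5.3198 = -0.0887
  y_2 = 1.5567 - 0.1*3.1134 = 1.2454
Step 3: grad_x = 2*6*-0.0887 = -1.064, grad_y = 2*1*1.2454 = 2.4908
  x_3 = -0.0887 - 0.1*-1.064 = 0.0177
  y_3 = 1.2454 - 0.1*2.4908 = 0.9963
Step 4: grad_x = 2*6*0.0177 = 0.2128, grad_y = 2*1*0.9963 = 1.9926
  x_4 = 0.0177 - 0.1*0.2128 = -0.0035
  y_4 = 0.9963 - 0.1*1.9926 = 0.797
Step 5: grad_x = 2*6*-0.0035 = -0.0426, grad_y = 2*1*0.797 = 1.5941
  x_5 = -0.0035 - 0.1*-0.0426 = 0.0007
  y_5 = 0.797 - 0.1*1.5941 = 0.6376
f(0.0007, 0.6376) = 6*0.0007^2 + 1*0.6376^2 = 0.4066


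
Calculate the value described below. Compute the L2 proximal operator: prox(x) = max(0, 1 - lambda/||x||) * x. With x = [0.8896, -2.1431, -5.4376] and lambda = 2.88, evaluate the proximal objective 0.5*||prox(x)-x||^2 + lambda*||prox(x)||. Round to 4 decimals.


Step 1: Compute ||x||.
||x|| = 5.912
Step 2: Compute scaling factor.
scale = max(0, 1 - 2.88/5.912) = 0.5129
Step 3: prox(x) = [0.4562, -1.0991, -2.7887]
||prox(x)|| = 3.032
Step 4: Proximal objective.
0.5*||prox-x||^2 = 4.1472
lambda*||prox|| = 8.7322
Total = 12.8794


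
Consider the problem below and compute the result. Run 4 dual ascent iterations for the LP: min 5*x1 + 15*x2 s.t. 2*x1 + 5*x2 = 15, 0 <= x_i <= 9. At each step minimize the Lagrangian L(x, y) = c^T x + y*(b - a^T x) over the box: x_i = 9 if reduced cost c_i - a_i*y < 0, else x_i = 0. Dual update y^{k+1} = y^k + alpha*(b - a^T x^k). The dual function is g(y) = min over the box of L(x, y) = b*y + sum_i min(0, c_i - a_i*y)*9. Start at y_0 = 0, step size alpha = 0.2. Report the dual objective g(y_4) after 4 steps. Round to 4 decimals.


Dual ascent for LP: min 5*x1 + 15*x2, 2*x1 + 5*x2 = 15, 0 <= x_i <= 9
Step 1: y^k = 0.0, reduced costs: (5.0, 15.0)
  x^k = (0.0, 0.0), subgradient = b - a^T x = 15.0
  y^{k+1} = 0.0 + 0.2*15.0 = 3.0
Step 2: y^k = 3.0, reduced costs: (-1.0, 0.0)
  x^k = (9.0, 0.0), subgradient = b - a^T x = -3.0
  y^{k+1} = 3.0 + 0.2*-3.0 = 2.4
Step 3: y^k = 2.4, reduced costs: (0.2, 3.0)
  x^k = (0.0, 0.0), subgradient = b - a^T x = 15.0
  y^{k+1} = 2.4 + 0.2*15.0 = 5.4
Step 4: y^k = 5.4, reduced costs: (-5.8, -12.0)
  x^k = (9.0, 9.0), subgradient = b - a^T x = -48.0
  y^{k+1} = 5.4 + 0.2*-48.0 = -4.2
Dual objective at y_4 = -4.2: reduced costs (13.4, 36.0), box minimizer x = (0.0, 0.0)
g(y_4) = b*y + (c1 - a1*y)*x1 + (c2 - a2*y)*x2 = 15*(-4.2) + 13.4*0.0 + 36.0*0.0 = -63.0 + 0.0 + 0.0 = -63.0
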